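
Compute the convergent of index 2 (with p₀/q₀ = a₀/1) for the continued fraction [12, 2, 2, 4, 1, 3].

Using pₖ = aₖpₖ₋₁ + pₖ₋₂, qₖ = aₖqₖ₋₁ + qₖ₋₂ (with p₋₁=1, p₋₂=0, q₋₁=0, q₋₂=1):
  k=0: a=12, p=12, q=1
  k=1: a=2, p=25, q=2
  k=2: a=2, p=62, q=5

62/5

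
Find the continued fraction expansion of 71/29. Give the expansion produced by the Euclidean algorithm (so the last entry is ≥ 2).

71 = 2×29 + 13
29 = 2×13 + 3
13 = 4×3 + 1
3 = 3×1 + 0  (stop)
So 71/29 = [2; 2, 4, 3].

[2; 2, 4, 3]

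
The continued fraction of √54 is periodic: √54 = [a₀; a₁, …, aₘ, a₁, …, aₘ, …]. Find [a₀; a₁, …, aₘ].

[7; 2, 1, 6, 1, 2, 14]

a₀ = ⌊√54⌋ = 7.
With m₀=0, d₀=1 and mₖ₊₁ = dₖaₖ − mₖ, dₖ₊₁ = (n − mₖ₊₁²)/dₖ, aₖ₊₁ = ⌊(a₀+mₖ₊₁)/dₖ₊₁⌋:
  k=1: m=7, d=5, a=2
  k=2: m=3, d=9, a=1
  k=3: m=6, d=2, a=6
  k=4: m=6, d=9, a=1
  k=5: m=3, d=5, a=2
  k=6: m=7, d=1, a=14
d=1 and a=2a₀=14 at k=6, so the next step gives (m, d) = (7, 5) again — its k=1 value — and the period has length 6.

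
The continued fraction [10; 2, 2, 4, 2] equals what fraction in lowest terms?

510/49

Using pₖ = aₖpₖ₋₁ + pₖ₋₂ and qₖ = aₖqₖ₋₁ + qₖ₋₂:
  k=0: a=10, p=10, q=1
  k=1: a=2, p=21, q=2
  k=2: a=2, p=52, q=5
  k=3: a=4, p=229, q=22
  k=4: a=2, p=510, q=49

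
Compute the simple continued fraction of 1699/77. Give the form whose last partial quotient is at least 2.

[22; 15, 2, 2]

1699 = 22×77 + 5
77 = 15×5 + 2
5 = 2×2 + 1
2 = 2×1 + 0  (stop)
So 1699/77 = [22; 15, 2, 2].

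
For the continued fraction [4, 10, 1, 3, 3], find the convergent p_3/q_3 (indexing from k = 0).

Using pₖ = aₖpₖ₋₁ + pₖ₋₂, qₖ = aₖqₖ₋₁ + qₖ₋₂ (with p₋₁=1, p₋₂=0, q₋₁=0, q₋₂=1):
  k=0: a=4, p=4, q=1
  k=1: a=10, p=41, q=10
  k=2: a=1, p=45, q=11
  k=3: a=3, p=176, q=43

176/43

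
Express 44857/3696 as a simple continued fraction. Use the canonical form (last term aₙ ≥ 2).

44857 = 12×3696 + 505
3696 = 7×505 + 161
505 = 3×161 + 22
161 = 7×22 + 7
22 = 3×7 + 1
7 = 7×1 + 0  (stop)
So 44857/3696 = [12; 7, 3, 7, 3, 7].

[12; 7, 3, 7, 3, 7]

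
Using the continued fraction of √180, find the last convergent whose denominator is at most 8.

√180 = [13; 2, 2, 2, 26, …] (period length 4).
Convergents:
  p_0/q_0 = 13/1
  p_1/q_1 = 27/2
  p_2/q_2 = 67/5
  p_3/q_3 = 161/12
q_2 = 5 ≤ 8 < 12 = q_3, so the answer is 67/5.

67/5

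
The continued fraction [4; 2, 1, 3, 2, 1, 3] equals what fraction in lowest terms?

580/133

Using pₖ = aₖpₖ₋₁ + pₖ₋₂ and qₖ = aₖqₖ₋₁ + qₖ₋₂:
  k=0: a=4, p=4, q=1
  k=1: a=2, p=9, q=2
  k=2: a=1, p=13, q=3
  k=3: a=3, p=48, q=11
  k=4: a=2, p=109, q=25
  k=5: a=1, p=157, q=36
  k=6: a=3, p=580, q=133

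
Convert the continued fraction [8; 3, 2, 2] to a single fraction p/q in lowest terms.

Using pₖ = aₖpₖ₋₁ + pₖ₋₂ and qₖ = aₖqₖ₋₁ + qₖ₋₂:
  k=0: a=8, p=8, q=1
  k=1: a=3, p=25, q=3
  k=2: a=2, p=58, q=7
  k=3: a=2, p=141, q=17

141/17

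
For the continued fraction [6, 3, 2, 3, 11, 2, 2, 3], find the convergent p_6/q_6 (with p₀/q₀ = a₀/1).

Using pₖ = aₖpₖ₋₁ + pₖ₋₂, qₖ = aₖqₖ₋₁ + qₖ₋₂ (with p₋₁=1, p₋₂=0, q₋₁=0, q₋₂=1):
  k=0: a=6, p=6, q=1
  k=1: a=3, p=19, q=3
  k=2: a=2, p=44, q=7
  k=3: a=3, p=151, q=24
  k=4: a=11, p=1705, q=271
  k=5: a=2, p=3561, q=566
  k=6: a=2, p=8827, q=1403

8827/1403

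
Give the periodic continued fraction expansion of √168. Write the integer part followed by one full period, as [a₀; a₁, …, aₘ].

[12; 1, 24]

a₀ = ⌊√168⌋ = 12.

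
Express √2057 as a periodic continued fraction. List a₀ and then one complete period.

[45; 2, 1, 4, 1, 2, 90]

a₀ = ⌊√2057⌋ = 45.
With m₀=0, d₀=1 and mₖ₊₁ = dₖaₖ − mₖ, dₖ₊₁ = (n − mₖ₊₁²)/dₖ, aₖ₊₁ = ⌊(a₀+mₖ₊₁)/dₖ₊₁⌋:
  k=1: m=45, d=32, a=2
  k=2: m=19, d=53, a=1
  k=3: m=34, d=17, a=4
  k=4: m=34, d=53, a=1
  k=5: m=19, d=32, a=2
  k=6: m=45, d=1, a=90
d=1 and a=2a₀=90 at k=6, so the next step gives (m, d) = (45, 32) again — its k=1 value — and the period has length 6.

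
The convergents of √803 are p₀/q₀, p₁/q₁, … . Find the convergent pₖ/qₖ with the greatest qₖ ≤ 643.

√803 = [28; 2, 1, 27, 1, 2, 56, …] (period length 6).
Convergents:
  p_0/q_0 = 28/1
  p_1/q_1 = 57/2
  p_2/q_2 = 85/3
  p_3/q_3 = 2352/83
  p_4/q_4 = 2437/86
  p_5/q_5 = 7226/255
  p_6/q_6 = 407093/14366
q_5 = 255 ≤ 643 < 14366 = q_6, so the answer is 7226/255.

7226/255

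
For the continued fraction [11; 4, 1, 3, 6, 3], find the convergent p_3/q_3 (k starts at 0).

Using pₖ = aₖpₖ₋₁ + pₖ₋₂, qₖ = aₖqₖ₋₁ + qₖ₋₂ (with p₋₁=1, p₋₂=0, q₋₁=0, q₋₂=1):
  k=0: a=11, p=11, q=1
  k=1: a=4, p=45, q=4
  k=2: a=1, p=56, q=5
  k=3: a=3, p=213, q=19

213/19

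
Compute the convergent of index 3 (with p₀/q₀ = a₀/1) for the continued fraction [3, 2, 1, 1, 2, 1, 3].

17/5

Using pₖ = aₖpₖ₋₁ + pₖ₋₂, qₖ = aₖqₖ₋₁ + qₖ₋₂ (with p₋₁=1, p₋₂=0, q₋₁=0, q₋₂=1):
  k=0: a=3, p=3, q=1
  k=1: a=2, p=7, q=2
  k=2: a=1, p=10, q=3
  k=3: a=1, p=17, q=5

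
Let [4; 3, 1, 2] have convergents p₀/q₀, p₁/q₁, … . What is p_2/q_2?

17/4

Using pₖ = aₖpₖ₋₁ + pₖ₋₂, qₖ = aₖqₖ₋₁ + qₖ₋₂ (with p₋₁=1, p₋₂=0, q₋₁=0, q₋₂=1):
  k=0: a=4, p=4, q=1
  k=1: a=3, p=13, q=3
  k=2: a=1, p=17, q=4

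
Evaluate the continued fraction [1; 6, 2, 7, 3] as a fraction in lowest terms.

Using pₖ = aₖpₖ₋₁ + pₖ₋₂ and qₖ = aₖqₖ₋₁ + qₖ₋₂:
  k=0: a=1, p=1, q=1
  k=1: a=6, p=7, q=6
  k=2: a=2, p=15, q=13
  k=3: a=7, p=112, q=97
  k=4: a=3, p=351, q=304

351/304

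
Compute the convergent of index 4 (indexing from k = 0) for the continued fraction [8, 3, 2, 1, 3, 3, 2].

Using pₖ = aₖpₖ₋₁ + pₖ₋₂, qₖ = aₖqₖ₋₁ + qₖ₋₂ (with p₋₁=1, p₋₂=0, q₋₁=0, q₋₂=1):
  k=0: a=8, p=8, q=1
  k=1: a=3, p=25, q=3
  k=2: a=2, p=58, q=7
  k=3: a=1, p=83, q=10
  k=4: a=3, p=307, q=37

307/37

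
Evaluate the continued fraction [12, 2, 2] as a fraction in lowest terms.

Using pₖ = aₖpₖ₋₁ + pₖ₋₂ and qₖ = aₖqₖ₋₁ + qₖ₋₂:
  k=0: a=12, p=12, q=1
  k=1: a=2, p=25, q=2
  k=2: a=2, p=62, q=5

62/5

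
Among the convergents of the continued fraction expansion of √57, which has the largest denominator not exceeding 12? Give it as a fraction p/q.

83/11

√57 = [7; 1, 1, 4, 1, 1, 14, …] (period length 6).
Convergents:
  p_0/q_0 = 7/1
  p_1/q_1 = 8/1
  p_2/q_2 = 15/2
  p_3/q_3 = 68/9
  p_4/q_4 = 83/11
  p_5/q_5 = 151/20
q_4 = 11 ≤ 12 < 20 = q_5, so the answer is 83/11.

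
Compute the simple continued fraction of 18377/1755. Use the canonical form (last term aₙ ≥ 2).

[10; 2, 8, 5, 3, 6]

18377 = 10×1755 + 827
1755 = 2×827 + 101
827 = 8×101 + 19
101 = 5×19 + 6
19 = 3×6 + 1
6 = 6×1 + 0  (stop)
So 18377/1755 = [10; 2, 8, 5, 3, 6].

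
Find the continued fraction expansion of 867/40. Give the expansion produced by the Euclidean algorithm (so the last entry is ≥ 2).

[21; 1, 2, 13]

867 = 21×40 + 27
40 = 1×27 + 13
27 = 2×13 + 1
13 = 13×1 + 0  (stop)
So 867/40 = [21; 1, 2, 13].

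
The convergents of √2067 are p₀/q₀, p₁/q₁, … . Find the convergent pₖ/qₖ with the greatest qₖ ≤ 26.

√2067 = [45; 2, 6, 2, 90, …] (period length 4).
Convergents:
  p_0/q_0 = 45/1
  p_1/q_1 = 91/2
  p_2/q_2 = 591/13
  p_3/q_3 = 1273/28
q_2 = 13 ≤ 26 < 28 = q_3, so the answer is 591/13.

591/13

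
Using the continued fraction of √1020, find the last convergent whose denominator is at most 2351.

32672/1023

√1020 = [31; 1, 14, 1, 62, …] (period length 4).
Convergents:
  p_0/q_0 = 31/1
  p_1/q_1 = 32/1
  p_2/q_2 = 479/15
  p_3/q_3 = 511/16
  p_4/q_4 = 32161/1007
  p_5/q_5 = 32672/1023
  p_6/q_6 = 489569/15329
q_5 = 1023 ≤ 2351 < 15329 = q_6, so the answer is 32672/1023.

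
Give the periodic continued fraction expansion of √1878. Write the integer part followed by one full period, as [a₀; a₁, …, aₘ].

a₀ = ⌊√1878⌋ = 43.

[43; 2, 1, 42, 1, 2, 86]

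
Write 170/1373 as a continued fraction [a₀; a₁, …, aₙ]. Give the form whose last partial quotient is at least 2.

170 = 0·1373 + 170
1373 = 8·170 + 13
170 = 13·13 + 1
13 = 13·1 + 0  (stop)
So 170/1373 = [0; 8, 13, 13].

[0; 8, 13, 13]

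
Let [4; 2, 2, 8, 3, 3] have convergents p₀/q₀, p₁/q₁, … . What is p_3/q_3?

Using pₖ = aₖpₖ₋₁ + pₖ₋₂, qₖ = aₖqₖ₋₁ + qₖ₋₂ (with p₋₁=1, p₋₂=0, q₋₁=0, q₋₂=1):
  k=0: a=4, p=4, q=1
  k=1: a=2, p=9, q=2
  k=2: a=2, p=22, q=5
  k=3: a=8, p=185, q=42

185/42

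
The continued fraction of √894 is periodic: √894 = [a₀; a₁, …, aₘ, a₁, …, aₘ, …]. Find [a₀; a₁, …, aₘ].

a₀ = ⌊√894⌋ = 29.
With m₀=0, d₀=1 and mₖ₊₁ = dₖaₖ − mₖ, dₖ₊₁ = (n − mₖ₊₁²)/dₖ, aₖ₊₁ = ⌊(a₀+mₖ₊₁)/dₖ₊₁⌋:
  k=1: m=29, d=53, a=1
  k=2: m=24, d=6, a=8
  k=3: m=24, d=53, a=1
  k=4: m=29, d=1, a=58
d=1 and a=2a₀=58 at k=4, so the next step gives (m, d) = (29, 53) again — its k=1 value — and the period has length 4.

[29; 1, 8, 1, 58]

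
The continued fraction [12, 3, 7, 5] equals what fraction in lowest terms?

Fold from the inside: start with 5/1.
  7 + 1/5 = 36/5
  3 + 5/36 = 113/36
  12 + 36/113 = 1392/113

1392/113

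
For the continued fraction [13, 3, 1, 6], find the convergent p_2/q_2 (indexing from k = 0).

53/4

Using pₖ = aₖpₖ₋₁ + pₖ₋₂, qₖ = aₖqₖ₋₁ + qₖ₋₂ (with p₋₁=1, p₋₂=0, q₋₁=0, q₋₂=1):
  k=0: a=13, p=13, q=1
  k=1: a=3, p=40, q=3
  k=2: a=1, p=53, q=4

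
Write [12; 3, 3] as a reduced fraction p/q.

Fold from the inside: start with 3/1.
  3 + 1/3 = 10/3
  12 + 3/10 = 123/10

123/10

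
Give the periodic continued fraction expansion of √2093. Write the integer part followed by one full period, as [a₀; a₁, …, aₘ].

a₀ = ⌊√2093⌋ = 45.
With m₀=0, d₀=1 and mₖ₊₁ = dₖaₖ − mₖ, dₖ₊₁ = (n − mₖ₊₁²)/dₖ, aₖ₊₁ = ⌊(a₀+mₖ₊₁)/dₖ₊₁⌋:
  k=1: m=45, d=68, a=1
  k=2: m=23, d=23, a=2
  k=3: m=23, d=68, a=1
  k=4: m=45, d=1, a=90
d=1 and a=2a₀=90 at k=4, so the next step gives (m, d) = (45, 68) again — its k=1 value — and the period has length 4.

[45; 1, 2, 1, 90]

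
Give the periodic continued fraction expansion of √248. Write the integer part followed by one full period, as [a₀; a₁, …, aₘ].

[15; 1, 2, 1, 30]

a₀ = ⌊√248⌋ = 15.
With m₀=0, d₀=1 and mₖ₊₁ = dₖaₖ − mₖ, dₖ₊₁ = (n − mₖ₊₁²)/dₖ, aₖ₊₁ = ⌊(a₀+mₖ₊₁)/dₖ₊₁⌋:
  k=1: m=15, d=23, a=1
  k=2: m=8, d=8, a=2
  k=3: m=8, d=23, a=1
  k=4: m=15, d=1, a=30
d=1 and a=2a₀=30 at k=4, so the next step gives (m, d) = (15, 23) again — its k=1 value — and the period has length 4.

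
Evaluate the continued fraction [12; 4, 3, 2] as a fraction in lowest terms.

Fold from the inside: start with 2/1.
  3 + 1/2 = 7/2
  4 + 2/7 = 30/7
  12 + 7/30 = 367/30

367/30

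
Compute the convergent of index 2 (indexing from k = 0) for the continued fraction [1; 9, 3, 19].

Using pₖ = aₖpₖ₋₁ + pₖ₋₂, qₖ = aₖqₖ₋₁ + qₖ₋₂ (with p₋₁=1, p₋₂=0, q₋₁=0, q₋₂=1):
  k=0: a=1, p=1, q=1
  k=1: a=9, p=10, q=9
  k=2: a=3, p=31, q=28

31/28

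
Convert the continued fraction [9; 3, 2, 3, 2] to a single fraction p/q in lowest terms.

Using pₖ = aₖpₖ₋₁ + pₖ₋₂ and qₖ = aₖqₖ₋₁ + qₖ₋₂:
  k=0: a=9, p=9, q=1
  k=1: a=3, p=28, q=3
  k=2: a=2, p=65, q=7
  k=3: a=3, p=223, q=24
  k=4: a=2, p=511, q=55

511/55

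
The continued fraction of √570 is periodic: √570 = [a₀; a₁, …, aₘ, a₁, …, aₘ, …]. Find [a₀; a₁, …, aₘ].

a₀ = ⌊√570⌋ = 23.
With m₀=0, d₀=1 and mₖ₊₁ = dₖaₖ − mₖ, dₖ₊₁ = (n − mₖ₊₁²)/dₖ, aₖ₊₁ = ⌊(a₀+mₖ₊₁)/dₖ₊₁⌋:
  k=1: m=23, d=41, a=1
  k=2: m=18, d=6, a=6
  k=3: m=18, d=41, a=1
  k=4: m=23, d=1, a=46
d=1 and a=2a₀=46 at k=4, so the next step gives (m, d) = (23, 41) again — its k=1 value — and the period has length 4.

[23; 1, 6, 1, 46]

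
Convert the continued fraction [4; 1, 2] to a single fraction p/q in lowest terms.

14/3

Fold from the inside: start with 2/1.
  1 + 1/2 = 3/2
  4 + 2/3 = 14/3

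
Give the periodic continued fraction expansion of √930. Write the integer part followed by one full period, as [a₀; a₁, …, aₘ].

[30; 2, 60]

a₀ = ⌊√930⌋ = 30.
With m₀=0, d₀=1 and mₖ₊₁ = dₖaₖ − mₖ, dₖ₊₁ = (n − mₖ₊₁²)/dₖ, aₖ₊₁ = ⌊(a₀+mₖ₊₁)/dₖ₊₁⌋:
  k=1: m=30, d=30, a=2
  k=2: m=30, d=1, a=60
d=1 and a=2a₀=60 at k=2, so the next step gives (m, d) = (30, 30) again — its k=1 value — and the period has length 2.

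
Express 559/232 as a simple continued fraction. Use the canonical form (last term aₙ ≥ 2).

559 = 2×232 + 95
232 = 2×95 + 42
95 = 2×42 + 11
42 = 3×11 + 9
11 = 1×9 + 2
9 = 4×2 + 1
2 = 2×1 + 0  (stop)
So 559/232 = [2; 2, 2, 3, 1, 4, 2].

[2; 2, 2, 3, 1, 4, 2]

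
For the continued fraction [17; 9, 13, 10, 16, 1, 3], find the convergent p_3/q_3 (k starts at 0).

20344/1189

Using pₖ = aₖpₖ₋₁ + pₖ₋₂, qₖ = aₖqₖ₋₁ + qₖ₋₂ (with p₋₁=1, p₋₂=0, q₋₁=0, q₋₂=1):
  k=0: a=17, p=17, q=1
  k=1: a=9, p=154, q=9
  k=2: a=13, p=2019, q=118
  k=3: a=10, p=20344, q=1189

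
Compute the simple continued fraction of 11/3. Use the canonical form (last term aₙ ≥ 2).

[3; 1, 2]

11 = 3*3 + 2
3 = 1*2 + 1
2 = 2*1 + 0  (stop)
So 11/3 = [3; 1, 2].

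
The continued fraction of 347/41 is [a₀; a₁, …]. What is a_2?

347 = 8·41 + 19   →  a_0 = 8
41 = 2·19 + 3   →  a_1 = 2
19 = 6·3 + 1   →  a_2 = 6

6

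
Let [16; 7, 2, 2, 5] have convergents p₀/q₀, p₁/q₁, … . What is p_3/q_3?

Using pₖ = aₖpₖ₋₁ + pₖ₋₂, qₖ = aₖqₖ₋₁ + qₖ₋₂ (with p₋₁=1, p₋₂=0, q₋₁=0, q₋₂=1):
  k=0: a=16, p=16, q=1
  k=1: a=7, p=113, q=7
  k=2: a=2, p=242, q=15
  k=3: a=2, p=597, q=37

597/37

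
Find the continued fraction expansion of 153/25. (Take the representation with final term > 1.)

[6; 8, 3]

153 = 6·25 + 3
25 = 8·3 + 1
3 = 3·1 + 0  (stop)
So 153/25 = [6; 8, 3].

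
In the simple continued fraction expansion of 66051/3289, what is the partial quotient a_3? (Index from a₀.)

66051 = 20·3289 + 271   →  a_0 = 20
3289 = 12·271 + 37   →  a_1 = 12
271 = 7·37 + 12   →  a_2 = 7
37 = 3·12 + 1   →  a_3 = 3

3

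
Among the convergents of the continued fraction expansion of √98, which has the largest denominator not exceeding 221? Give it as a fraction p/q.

1970/199

√98 = [9; 1, 8, 1, 18, …] (period length 4).
Convergents:
  p_0/q_0 = 9/1
  p_1/q_1 = 10/1
  p_2/q_2 = 89/9
  p_3/q_3 = 99/10
  p_4/q_4 = 1871/189
  p_5/q_5 = 1970/199
  p_6/q_6 = 17631/1781
q_5 = 199 ≤ 221 < 1781 = q_6, so the answer is 1970/199.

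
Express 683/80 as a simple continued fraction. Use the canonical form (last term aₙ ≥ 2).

683 = 8·80 + 43
80 = 1·43 + 37
43 = 1·37 + 6
37 = 6·6 + 1
6 = 6·1 + 0  (stop)
So 683/80 = [8; 1, 1, 6, 6].

[8; 1, 1, 6, 6]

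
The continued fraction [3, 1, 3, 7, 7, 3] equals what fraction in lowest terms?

2443/650

Fold from the inside: start with 3/1.
  7 + 1/3 = 22/3
  7 + 3/22 = 157/22
  3 + 22/157 = 493/157
  1 + 157/493 = 650/493
  3 + 493/650 = 2443/650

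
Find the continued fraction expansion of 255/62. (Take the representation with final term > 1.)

[4; 8, 1, 6]

255 = 4*62 + 7
62 = 8*7 + 6
7 = 1*6 + 1
6 = 6*1 + 0  (stop)
So 255/62 = [4; 8, 1, 6].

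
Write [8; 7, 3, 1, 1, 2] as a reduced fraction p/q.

1066/131

Using pₖ = aₖpₖ₋₁ + pₖ₋₂ and qₖ = aₖqₖ₋₁ + qₖ₋₂:
  k=0: a=8, p=8, q=1
  k=1: a=7, p=57, q=7
  k=2: a=3, p=179, q=22
  k=3: a=1, p=236, q=29
  k=4: a=1, p=415, q=51
  k=5: a=2, p=1066, q=131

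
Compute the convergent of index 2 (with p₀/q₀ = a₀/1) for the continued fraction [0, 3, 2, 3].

2/7

Using pₖ = aₖpₖ₋₁ + pₖ₋₂, qₖ = aₖqₖ₋₁ + qₖ₋₂ (with p₋₁=1, p₋₂=0, q₋₁=0, q₋₂=1):
  k=0: a=0, p=0, q=1
  k=1: a=3, p=1, q=3
  k=2: a=2, p=2, q=7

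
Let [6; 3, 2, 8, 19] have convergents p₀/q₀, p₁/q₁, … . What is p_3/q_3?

Using pₖ = aₖpₖ₋₁ + pₖ₋₂, qₖ = aₖqₖ₋₁ + qₖ₋₂ (with p₋₁=1, p₋₂=0, q₋₁=0, q₋₂=1):
  k=0: a=6, p=6, q=1
  k=1: a=3, p=19, q=3
  k=2: a=2, p=44, q=7
  k=3: a=8, p=371, q=59

371/59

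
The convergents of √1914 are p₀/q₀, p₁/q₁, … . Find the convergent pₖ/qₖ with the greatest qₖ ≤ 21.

175/4

√1914 = [43; 1, 2, 1, 86, …] (period length 4).
Convergents:
  p_0/q_0 = 43/1
  p_1/q_1 = 44/1
  p_2/q_2 = 131/3
  p_3/q_3 = 175/4
  p_4/q_4 = 15181/347
q_3 = 4 ≤ 21 < 347 = q_4, so the answer is 175/4.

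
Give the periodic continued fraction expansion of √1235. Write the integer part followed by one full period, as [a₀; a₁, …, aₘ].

a₀ = ⌊√1235⌋ = 35.
With m₀=0, d₀=1 and mₖ₊₁ = dₖaₖ − mₖ, dₖ₊₁ = (n − mₖ₊₁²)/dₖ, aₖ₊₁ = ⌊(a₀+mₖ₊₁)/dₖ₊₁⌋:
  k=1: m=35, d=10, a=7
  k=2: m=35, d=1, a=70
d=1 and a=2a₀=70 at k=2, so the next step gives (m, d) = (35, 10) again — its k=1 value — and the period has length 2.

[35; 7, 70]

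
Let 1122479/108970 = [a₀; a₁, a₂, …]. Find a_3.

12

1122479 = 10·108970 + 32779   →  a_0 = 10
108970 = 3·32779 + 10633   →  a_1 = 3
32779 = 3·10633 + 880   →  a_2 = 3
10633 = 12·880 + 73   →  a_3 = 12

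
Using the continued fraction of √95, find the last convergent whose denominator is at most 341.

3041/312

√95 = [9; 1, 2, 1, 18, …] (period length 4).
Convergents:
  p_0/q_0 = 9/1
  p_1/q_1 = 10/1
  p_2/q_2 = 29/3
  p_3/q_3 = 39/4
  p_4/q_4 = 731/75
  p_5/q_5 = 770/79
  p_6/q_6 = 2271/233
  p_7/q_7 = 3041/312
  p_8/q_8 = 57009/5849
q_7 = 312 ≤ 341 < 5849 = q_8, so the answer is 3041/312.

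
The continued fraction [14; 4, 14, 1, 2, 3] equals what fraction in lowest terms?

8519/598

Using pₖ = aₖpₖ₋₁ + pₖ₋₂ and qₖ = aₖqₖ₋₁ + qₖ₋₂:
  k=0: a=14, p=14, q=1
  k=1: a=4, p=57, q=4
  k=2: a=14, p=812, q=57
  k=3: a=1, p=869, q=61
  k=4: a=2, p=2550, q=179
  k=5: a=3, p=8519, q=598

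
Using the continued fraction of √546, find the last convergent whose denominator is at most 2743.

√546 = [23; 2, 1, 2, 1, 2, 46, …] (period length 6).
Convergents:
  p_0/q_0 = 23/1
  p_1/q_1 = 47/2
  p_2/q_2 = 70/3
  p_3/q_3 = 187/8
  p_4/q_4 = 257/11
  p_5/q_5 = 701/30
  p_6/q_6 = 32503/1391
  p_7/q_7 = 65707/2812
q_6 = 1391 ≤ 2743 < 2812 = q_7, so the answer is 32503/1391.

32503/1391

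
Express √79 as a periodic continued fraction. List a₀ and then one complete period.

[8; 1, 7, 1, 16]

a₀ = ⌊√79⌋ = 8.
With m₀=0, d₀=1 and mₖ₊₁ = dₖaₖ − mₖ, dₖ₊₁ = (n − mₖ₊₁²)/dₖ, aₖ₊₁ = ⌊(a₀+mₖ₊₁)/dₖ₊₁⌋:
  k=1: m=8, d=15, a=1
  k=2: m=7, d=2, a=7
  k=3: m=7, d=15, a=1
  k=4: m=8, d=1, a=16
d=1 and a=2a₀=16 at k=4, so the next step gives (m, d) = (8, 15) again — its k=1 value — and the period has length 4.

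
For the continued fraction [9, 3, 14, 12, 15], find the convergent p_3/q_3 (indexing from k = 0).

4840/519

Using pₖ = aₖpₖ₋₁ + pₖ₋₂, qₖ = aₖqₖ₋₁ + qₖ₋₂ (with p₋₁=1, p₋₂=0, q₋₁=0, q₋₂=1):
  k=0: a=9, p=9, q=1
  k=1: a=3, p=28, q=3
  k=2: a=14, p=401, q=43
  k=3: a=12, p=4840, q=519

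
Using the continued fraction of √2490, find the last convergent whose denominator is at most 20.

499/10

√2490 = [49; 1, 8, 1, 98, …] (period length 4).
Convergents:
  p_0/q_0 = 49/1
  p_1/q_1 = 50/1
  p_2/q_2 = 449/9
  p_3/q_3 = 499/10
  p_4/q_4 = 49351/989
q_3 = 10 ≤ 20 < 989 = q_4, so the answer is 499/10.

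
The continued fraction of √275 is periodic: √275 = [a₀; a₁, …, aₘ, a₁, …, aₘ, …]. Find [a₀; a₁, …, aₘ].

a₀ = ⌊√275⌋ = 16.
With m₀=0, d₀=1 and mₖ₊₁ = dₖaₖ − mₖ, dₖ₊₁ = (n − mₖ₊₁²)/dₖ, aₖ₊₁ = ⌊(a₀+mₖ₊₁)/dₖ₊₁⌋:
  k=1: m=16, d=19, a=1
  k=2: m=3, d=14, a=1
  k=3: m=11, d=11, a=2
  k=4: m=11, d=14, a=1
  k=5: m=3, d=19, a=1
  k=6: m=16, d=1, a=32
d=1 and a=2a₀=32 at k=6, so the next step gives (m, d) = (16, 19) again — its k=1 value — and the period has length 6.

[16; 1, 1, 2, 1, 1, 32]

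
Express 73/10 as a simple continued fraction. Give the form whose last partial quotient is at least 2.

73 = 7·10 + 3
10 = 3·3 + 1
3 = 3·1 + 0  (stop)
So 73/10 = [7; 3, 3].

[7; 3, 3]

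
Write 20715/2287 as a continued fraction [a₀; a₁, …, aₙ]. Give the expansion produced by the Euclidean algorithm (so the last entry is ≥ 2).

20715 = 9·2287 + 132
2287 = 17·132 + 43
132 = 3·43 + 3
43 = 14·3 + 1
3 = 3·1 + 0  (stop)
So 20715/2287 = [9; 17, 3, 14, 3].

[9; 17, 3, 14, 3]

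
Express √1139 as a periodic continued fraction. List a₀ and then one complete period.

a₀ = ⌊√1139⌋ = 33.
With m₀=0, d₀=1 and mₖ₊₁ = dₖaₖ − mₖ, dₖ₊₁ = (n − mₖ₊₁²)/dₖ, aₖ₊₁ = ⌊(a₀+mₖ₊₁)/dₖ₊₁⌋:
  k=1: m=33, d=50, a=1
  k=2: m=17, d=17, a=2
  k=3: m=17, d=50, a=1
  k=4: m=33, d=1, a=66
d=1 and a=2a₀=66 at k=4, so the next step gives (m, d) = (33, 50) again — its k=1 value — and the period has length 4.

[33; 1, 2, 1, 66]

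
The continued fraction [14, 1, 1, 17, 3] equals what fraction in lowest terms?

Fold from the inside: start with 3/1.
  17 + 1/3 = 52/3
  1 + 3/52 = 55/52
  1 + 52/55 = 107/55
  14 + 55/107 = 1553/107

1553/107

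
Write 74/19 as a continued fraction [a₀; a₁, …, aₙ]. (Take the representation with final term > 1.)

74 = 3*19 + 17
19 = 1*17 + 2
17 = 8*2 + 1
2 = 2*1 + 0  (stop)
So 74/19 = [3; 1, 8, 2].

[3; 1, 8, 2]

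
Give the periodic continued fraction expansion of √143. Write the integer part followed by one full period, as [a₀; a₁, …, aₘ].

[11; 1, 22]

a₀ = ⌊√143⌋ = 11.
With m₀=0, d₀=1 and mₖ₊₁ = dₖaₖ − mₖ, dₖ₊₁ = (n − mₖ₊₁²)/dₖ, aₖ₊₁ = ⌊(a₀+mₖ₊₁)/dₖ₊₁⌋:
  k=1: m=11, d=22, a=1
  k=2: m=11, d=1, a=22
d=1 and a=2a₀=22 at k=2, so the next step gives (m, d) = (11, 22) again — its k=1 value — and the period has length 2.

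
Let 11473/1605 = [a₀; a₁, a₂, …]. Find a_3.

2

11473 = 7·1605 + 238   →  a_0 = 7
1605 = 6·238 + 177   →  a_1 = 6
238 = 1·177 + 61   →  a_2 = 1
177 = 2·61 + 55   →  a_3 = 2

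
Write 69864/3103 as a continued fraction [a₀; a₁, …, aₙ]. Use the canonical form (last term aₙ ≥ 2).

69864 = 22*3103 + 1598
3103 = 1*1598 + 1505
1598 = 1*1505 + 93
1505 = 16*93 + 17
93 = 5*17 + 8
17 = 2*8 + 1
8 = 8*1 + 0  (stop)
So 69864/3103 = [22; 1, 1, 16, 5, 2, 8].

[22; 1, 1, 16, 5, 2, 8]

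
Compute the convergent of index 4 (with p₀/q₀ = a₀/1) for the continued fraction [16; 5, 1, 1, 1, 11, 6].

Using pₖ = aₖpₖ₋₁ + pₖ₋₂, qₖ = aₖqₖ₋₁ + qₖ₋₂ (with p₋₁=1, p₋₂=0, q₋₁=0, q₋₂=1):
  k=0: a=16, p=16, q=1
  k=1: a=5, p=81, q=5
  k=2: a=1, p=97, q=6
  k=3: a=1, p=178, q=11
  k=4: a=1, p=275, q=17

275/17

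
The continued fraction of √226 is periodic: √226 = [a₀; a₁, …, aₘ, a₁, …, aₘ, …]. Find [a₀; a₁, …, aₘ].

a₀ = ⌊√226⌋ = 15.
With m₀=0, d₀=1 and mₖ₊₁ = dₖaₖ − mₖ, dₖ₊₁ = (n − mₖ₊₁²)/dₖ, aₖ₊₁ = ⌊(a₀+mₖ₊₁)/dₖ₊₁⌋:
  k=1: m=15, d=1, a=30
d=1 and a=2a₀=30 at k=1, so the next step gives (m, d) = (15, 1) again — its k=1 value — and the period has length 1.

[15; 30]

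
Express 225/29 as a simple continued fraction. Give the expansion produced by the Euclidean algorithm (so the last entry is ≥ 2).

225 = 7*29 + 22
29 = 1*22 + 7
22 = 3*7 + 1
7 = 7*1 + 0  (stop)
So 225/29 = [7; 1, 3, 7].

[7; 1, 3, 7]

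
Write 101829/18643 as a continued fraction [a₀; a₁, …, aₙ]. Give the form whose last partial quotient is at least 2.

[5; 2, 6, 11, 2, 2, 3, 7]

101829 = 5·18643 + 8614
18643 = 2·8614 + 1415
8614 = 6·1415 + 124
1415 = 11·124 + 51
124 = 2·51 + 22
51 = 2·22 + 7
22 = 3·7 + 1
7 = 7·1 + 0  (stop)
So 101829/18643 = [5; 2, 6, 11, 2, 2, 3, 7].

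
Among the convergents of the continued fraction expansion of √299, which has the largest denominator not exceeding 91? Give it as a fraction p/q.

√299 = [17; 3, 2, 3, 34, …] (period length 4).
Convergents:
  p_0/q_0 = 17/1
  p_1/q_1 = 52/3
  p_2/q_2 = 121/7
  p_3/q_3 = 415/24
  p_4/q_4 = 14231/823
q_3 = 24 ≤ 91 < 823 = q_4, so the answer is 415/24.

415/24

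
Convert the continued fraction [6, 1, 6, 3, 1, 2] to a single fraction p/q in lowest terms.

549/80

Fold from the inside: start with 2/1.
  1 + 1/2 = 3/2
  3 + 2/3 = 11/3
  6 + 3/11 = 69/11
  1 + 11/69 = 80/69
  6 + 69/80 = 549/80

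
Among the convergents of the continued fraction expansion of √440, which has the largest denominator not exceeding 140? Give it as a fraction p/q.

√440 = [20; 1, 40, …] (period length 2).
Convergents:
  p_0/q_0 = 20/1
  p_1/q_1 = 21/1
  p_2/q_2 = 860/41
  p_3/q_3 = 881/42
  p_4/q_4 = 36100/1721
q_3 = 42 ≤ 140 < 1721 = q_4, so the answer is 881/42.

881/42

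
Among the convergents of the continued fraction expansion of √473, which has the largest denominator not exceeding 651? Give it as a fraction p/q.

√473 = [21; 1, 2, 1, 42, …] (period length 4).
Convergents:
  p_0/q_0 = 21/1
  p_1/q_1 = 22/1
  p_2/q_2 = 65/3
  p_3/q_3 = 87/4
  p_4/q_4 = 3719/171
  p_5/q_5 = 3806/175
  p_6/q_6 = 11331/521
  p_7/q_7 = 15137/696
q_6 = 521 ≤ 651 < 696 = q_7, so the answer is 11331/521.

11331/521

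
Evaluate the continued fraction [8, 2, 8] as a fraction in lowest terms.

144/17

Fold from the inside: start with 8/1.
  2 + 1/8 = 17/8
  8 + 8/17 = 144/17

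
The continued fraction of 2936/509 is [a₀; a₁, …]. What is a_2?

3

2936 = 5·509 + 391   →  a_0 = 5
509 = 1·391 + 118   →  a_1 = 1
391 = 3·118 + 37   →  a_2 = 3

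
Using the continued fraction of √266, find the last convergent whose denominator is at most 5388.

√266 = [16; 3, 4, 3, 32, …] (period length 4).
Convergents:
  p_0/q_0 = 16/1
  p_1/q_1 = 49/3
  p_2/q_2 = 212/13
  p_3/q_3 = 685/42
  p_4/q_4 = 22132/1357
  p_5/q_5 = 67081/4113
  p_6/q_6 = 290456/17809
q_5 = 4113 ≤ 5388 < 17809 = q_6, so the answer is 67081/4113.

67081/4113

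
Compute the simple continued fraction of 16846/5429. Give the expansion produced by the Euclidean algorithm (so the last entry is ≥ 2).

[3; 9, 1, 2, 2, 8, 2, 4]

16846 = 3×5429 + 559
5429 = 9×559 + 398
559 = 1×398 + 161
398 = 2×161 + 76
161 = 2×76 + 9
76 = 8×9 + 4
9 = 2×4 + 1
4 = 4×1 + 0  (stop)
So 16846/5429 = [3; 9, 1, 2, 2, 8, 2, 4].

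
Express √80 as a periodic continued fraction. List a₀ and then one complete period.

a₀ = ⌊√80⌋ = 8.

[8; 1, 16]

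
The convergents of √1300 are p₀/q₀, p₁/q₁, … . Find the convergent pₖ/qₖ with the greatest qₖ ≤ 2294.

46764/1297

√1300 = [36; 18, 72, …] (period length 2).
Convergents:
  p_0/q_0 = 36/1
  p_1/q_1 = 649/18
  p_2/q_2 = 46764/1297
  p_3/q_3 = 842401/23364
q_2 = 1297 ≤ 2294 < 23364 = q_3, so the answer is 46764/1297.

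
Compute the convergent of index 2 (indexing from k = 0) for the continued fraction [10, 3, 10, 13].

Using pₖ = aₖpₖ₋₁ + pₖ₋₂, qₖ = aₖqₖ₋₁ + qₖ₋₂ (with p₋₁=1, p₋₂=0, q₋₁=0, q₋₂=1):
  k=0: a=10, p=10, q=1
  k=1: a=3, p=31, q=3
  k=2: a=10, p=320, q=31

320/31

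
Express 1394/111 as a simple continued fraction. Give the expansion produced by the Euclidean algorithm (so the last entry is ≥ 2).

[12; 1, 1, 3, 1, 3, 3]

1394 = 12×111 + 62
111 = 1×62 + 49
62 = 1×49 + 13
49 = 3×13 + 10
13 = 1×10 + 3
10 = 3×3 + 1
3 = 3×1 + 0  (stop)
So 1394/111 = [12; 1, 1, 3, 1, 3, 3].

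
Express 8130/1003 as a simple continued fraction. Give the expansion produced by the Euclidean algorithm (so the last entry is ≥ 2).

[8; 9, 2, 6, 8]

8130 = 8×1003 + 106
1003 = 9×106 + 49
106 = 2×49 + 8
49 = 6×8 + 1
8 = 8×1 + 0  (stop)
So 8130/1003 = [8; 9, 2, 6, 8].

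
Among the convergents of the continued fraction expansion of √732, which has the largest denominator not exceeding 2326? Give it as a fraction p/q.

√732 = [27; 18, 54, …] (period length 2).
Convergents:
  p_0/q_0 = 27/1
  p_1/q_1 = 487/18
  p_2/q_2 = 26325/973
  p_3/q_3 = 474337/17532
q_2 = 973 ≤ 2326 < 17532 = q_3, so the answer is 26325/973.

26325/973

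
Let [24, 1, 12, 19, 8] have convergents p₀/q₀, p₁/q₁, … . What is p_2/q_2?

Using pₖ = aₖpₖ₋₁ + pₖ₋₂, qₖ = aₖqₖ₋₁ + qₖ₋₂ (with p₋₁=1, p₋₂=0, q₋₁=0, q₋₂=1):
  k=0: a=24, p=24, q=1
  k=1: a=1, p=25, q=1
  k=2: a=12, p=324, q=13

324/13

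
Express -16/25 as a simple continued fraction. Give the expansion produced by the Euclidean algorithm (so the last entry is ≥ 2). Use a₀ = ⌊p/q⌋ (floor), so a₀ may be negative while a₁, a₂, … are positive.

-16 = -1*25 + 9
25 = 2*9 + 7
9 = 1*7 + 2
7 = 3*2 + 1
2 = 2*1 + 0  (stop)
So -16/25 = [-1; 2, 1, 3, 2].

[-1; 2, 1, 3, 2]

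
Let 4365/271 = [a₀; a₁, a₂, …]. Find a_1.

4365 = 16·271 + 29   →  a_0 = 16
271 = 9·29 + 10   →  a_1 = 9

9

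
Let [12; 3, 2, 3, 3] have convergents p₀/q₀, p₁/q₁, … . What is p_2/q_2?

86/7

Using pₖ = aₖpₖ₋₁ + pₖ₋₂, qₖ = aₖqₖ₋₁ + qₖ₋₂ (with p₋₁=1, p₋₂=0, q₋₁=0, q₋₂=1):
  k=0: a=12, p=12, q=1
  k=1: a=3, p=37, q=3
  k=2: a=2, p=86, q=7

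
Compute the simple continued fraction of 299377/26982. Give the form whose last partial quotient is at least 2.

[11; 10, 2, 11, 10, 11]

299377 = 11×26982 + 2575
26982 = 10×2575 + 1232
2575 = 2×1232 + 111
1232 = 11×111 + 11
111 = 10×11 + 1
11 = 11×1 + 0  (stop)
So 299377/26982 = [11; 10, 2, 11, 10, 11].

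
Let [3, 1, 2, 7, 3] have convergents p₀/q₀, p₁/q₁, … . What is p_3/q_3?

81/22

Using pₖ = aₖpₖ₋₁ + pₖ₋₂, qₖ = aₖqₖ₋₁ + qₖ₋₂ (with p₋₁=1, p₋₂=0, q₋₁=0, q₋₂=1):
  k=0: a=3, p=3, q=1
  k=1: a=1, p=4, q=1
  k=2: a=2, p=11, q=3
  k=3: a=7, p=81, q=22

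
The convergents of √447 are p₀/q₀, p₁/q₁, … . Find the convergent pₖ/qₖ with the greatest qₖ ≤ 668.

6237/295

√447 = [21; 7, 42, …] (period length 2).
Convergents:
  p_0/q_0 = 21/1
  p_1/q_1 = 148/7
  p_2/q_2 = 6237/295
  p_3/q_3 = 43807/2072
q_2 = 295 ≤ 668 < 2072 = q_3, so the answer is 6237/295.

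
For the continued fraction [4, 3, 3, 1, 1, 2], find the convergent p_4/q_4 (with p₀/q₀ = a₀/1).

Using pₖ = aₖpₖ₋₁ + pₖ₋₂, qₖ = aₖqₖ₋₁ + qₖ₋₂ (with p₋₁=1, p₋₂=0, q₋₁=0, q₋₂=1):
  k=0: a=4, p=4, q=1
  k=1: a=3, p=13, q=3
  k=2: a=3, p=43, q=10
  k=3: a=1, p=56, q=13
  k=4: a=1, p=99, q=23

99/23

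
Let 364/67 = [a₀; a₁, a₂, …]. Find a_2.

364 = 5·67 + 29   →  a_0 = 5
67 = 2·29 + 9   →  a_1 = 2
29 = 3·9 + 2   →  a_2 = 3

3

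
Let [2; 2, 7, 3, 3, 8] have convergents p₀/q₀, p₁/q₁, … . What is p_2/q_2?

Using pₖ = aₖpₖ₋₁ + pₖ₋₂, qₖ = aₖqₖ₋₁ + qₖ₋₂ (with p₋₁=1, p₋₂=0, q₋₁=0, q₋₂=1):
  k=0: a=2, p=2, q=1
  k=1: a=2, p=5, q=2
  k=2: a=7, p=37, q=15

37/15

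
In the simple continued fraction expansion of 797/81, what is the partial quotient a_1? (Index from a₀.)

1

797 = 9·81 + 68   →  a_0 = 9
81 = 1·68 + 13   →  a_1 = 1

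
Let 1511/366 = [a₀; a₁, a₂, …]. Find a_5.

2

1511 = 4·366 + 47   →  a_0 = 4
366 = 7·47 + 37   →  a_1 = 7
47 = 1·37 + 10   →  a_2 = 1
37 = 3·10 + 7   →  a_3 = 3
10 = 1·7 + 3   →  a_4 = 1
7 = 2·3 + 1   →  a_5 = 2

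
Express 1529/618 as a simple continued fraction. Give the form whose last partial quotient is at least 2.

1529 = 2×618 + 293
618 = 2×293 + 32
293 = 9×32 + 5
32 = 6×5 + 2
5 = 2×2 + 1
2 = 2×1 + 0  (stop)
So 1529/618 = [2; 2, 9, 6, 2, 2].

[2; 2, 9, 6, 2, 2]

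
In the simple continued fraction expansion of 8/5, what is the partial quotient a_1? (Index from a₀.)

1

8 = 1·5 + 3   →  a_0 = 1
5 = 1·3 + 2   →  a_1 = 1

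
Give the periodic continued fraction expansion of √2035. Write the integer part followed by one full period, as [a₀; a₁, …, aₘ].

a₀ = ⌊√2035⌋ = 45.
With m₀=0, d₀=1 and mₖ₊₁ = dₖaₖ − mₖ, dₖ₊₁ = (n − mₖ₊₁²)/dₖ, aₖ₊₁ = ⌊(a₀+mₖ₊₁)/dₖ₊₁⌋:
  k=1: m=45, d=10, a=9
  k=2: m=45, d=1, a=90
d=1 and a=2a₀=90 at k=2, so the next step gives (m, d) = (45, 10) again — its k=1 value — and the period has length 2.

[45; 9, 90]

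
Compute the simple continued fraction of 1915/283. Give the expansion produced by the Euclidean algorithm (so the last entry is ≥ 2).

1915 = 6·283 + 217
283 = 1·217 + 66
217 = 3·66 + 19
66 = 3·19 + 9
19 = 2·9 + 1
9 = 9·1 + 0  (stop)
So 1915/283 = [6; 1, 3, 3, 2, 9].

[6; 1, 3, 3, 2, 9]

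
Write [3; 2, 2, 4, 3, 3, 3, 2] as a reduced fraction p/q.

6091/1787

Fold from the inside: start with 2/1.
  3 + 1/2 = 7/2
  3 + 2/7 = 23/7
  3 + 7/23 = 76/23
  4 + 23/76 = 327/76
  2 + 76/327 = 730/327
  2 + 327/730 = 1787/730
  3 + 730/1787 = 6091/1787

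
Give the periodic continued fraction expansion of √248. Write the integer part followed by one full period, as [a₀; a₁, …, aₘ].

a₀ = ⌊√248⌋ = 15.
With m₀=0, d₀=1 and mₖ₊₁ = dₖaₖ − mₖ, dₖ₊₁ = (n − mₖ₊₁²)/dₖ, aₖ₊₁ = ⌊(a₀+mₖ₊₁)/dₖ₊₁⌋:
  k=1: m=15, d=23, a=1
  k=2: m=8, d=8, a=2
  k=3: m=8, d=23, a=1
  k=4: m=15, d=1, a=30
d=1 and a=2a₀=30 at k=4, so the next step gives (m, d) = (15, 23) again — its k=1 value — and the period has length 4.

[15; 1, 2, 1, 30]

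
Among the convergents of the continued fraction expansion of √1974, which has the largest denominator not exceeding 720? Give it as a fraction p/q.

11063/249

√1974 = [44; 2, 3, 17, 2, 17, 3, 2, 88, …] (period length 8).
Convergents:
  p_0/q_0 = 44/1
  p_1/q_1 = 89/2
  p_2/q_2 = 311/7
  p_3/q_3 = 5376/121
  p_4/q_4 = 11063/249
  p_5/q_5 = 193447/4354
q_4 = 249 ≤ 720 < 4354 = q_5, so the answer is 11063/249.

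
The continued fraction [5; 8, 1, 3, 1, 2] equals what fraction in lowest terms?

Fold from the inside: start with 2/1.
  1 + 1/2 = 3/2
  3 + 2/3 = 11/3
  1 + 3/11 = 14/11
  8 + 11/14 = 123/14
  5 + 14/123 = 629/123

629/123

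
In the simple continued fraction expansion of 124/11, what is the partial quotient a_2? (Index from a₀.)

1

124 = 11·11 + 3   →  a_0 = 11
11 = 3·3 + 2   →  a_1 = 3
3 = 1·2 + 1   →  a_2 = 1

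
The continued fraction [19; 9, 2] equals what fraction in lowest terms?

363/19

Fold from the inside: start with 2/1.
  9 + 1/2 = 19/2
  19 + 2/19 = 363/19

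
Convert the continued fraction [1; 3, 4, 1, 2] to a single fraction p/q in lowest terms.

59/45

Using pₖ = aₖpₖ₋₁ + pₖ₋₂ and qₖ = aₖqₖ₋₁ + qₖ₋₂:
  k=0: a=1, p=1, q=1
  k=1: a=3, p=4, q=3
  k=2: a=4, p=17, q=13
  k=3: a=1, p=21, q=16
  k=4: a=2, p=59, q=45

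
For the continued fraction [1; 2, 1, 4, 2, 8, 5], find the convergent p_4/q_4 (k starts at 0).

Using pₖ = aₖpₖ₋₁ + pₖ₋₂, qₖ = aₖqₖ₋₁ + qₖ₋₂ (with p₋₁=1, p₋₂=0, q₋₁=0, q₋₂=1):
  k=0: a=1, p=1, q=1
  k=1: a=2, p=3, q=2
  k=2: a=1, p=4, q=3
  k=3: a=4, p=19, q=14
  k=4: a=2, p=42, q=31

42/31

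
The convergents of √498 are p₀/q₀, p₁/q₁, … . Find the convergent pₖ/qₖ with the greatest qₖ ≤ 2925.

√498 = [22; 3, 6, 22, 6, 3, 44, …] (period length 6).
Convergents:
  p_0/q_0 = 22/1
  p_1/q_1 = 67/3
  p_2/q_2 = 424/19
  p_3/q_3 = 9395/421
  p_4/q_4 = 56794/2545
  p_5/q_5 = 179777/8056
q_4 = 2545 ≤ 2925 < 8056 = q_5, so the answer is 56794/2545.

56794/2545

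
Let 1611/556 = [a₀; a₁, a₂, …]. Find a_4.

3

1611 = 2·556 + 499   →  a_0 = 2
556 = 1·499 + 57   →  a_1 = 1
499 = 8·57 + 43   →  a_2 = 8
57 = 1·43 + 14   →  a_3 = 1
43 = 3·14 + 1   →  a_4 = 3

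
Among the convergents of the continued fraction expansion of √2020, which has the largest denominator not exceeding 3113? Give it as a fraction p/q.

72765/1619

√2020 = [44; 1, 16, 1, 88, …] (period length 4).
Convergents:
  p_0/q_0 = 44/1
  p_1/q_1 = 45/1
  p_2/q_2 = 764/17
  p_3/q_3 = 809/18
  p_4/q_4 = 71956/1601
  p_5/q_5 = 72765/1619
  p_6/q_6 = 1236196/27505
q_5 = 1619 ≤ 3113 < 27505 = q_6, so the answer is 72765/1619.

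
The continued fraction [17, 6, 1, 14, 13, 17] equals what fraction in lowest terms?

Fold from the inside: start with 17/1.
  13 + 1/17 = 222/17
  14 + 17/222 = 3125/222
  1 + 222/3125 = 3347/3125
  6 + 3125/3347 = 23207/3347
  17 + 3347/23207 = 397866/23207

397866/23207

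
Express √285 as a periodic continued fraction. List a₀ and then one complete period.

a₀ = ⌊√285⌋ = 16.
With m₀=0, d₀=1 and mₖ₊₁ = dₖaₖ − mₖ, dₖ₊₁ = (n − mₖ₊₁²)/dₖ, aₖ₊₁ = ⌊(a₀+mₖ₊₁)/dₖ₊₁⌋:
  k=1: m=16, d=29, a=1
  k=2: m=13, d=4, a=7
  k=3: m=15, d=15, a=2
  k=4: m=15, d=4, a=7
  k=5: m=13, d=29, a=1
  k=6: m=16, d=1, a=32
d=1 and a=2a₀=32 at k=6, so the next step gives (m, d) = (16, 29) again — its k=1 value — and the period has length 6.

[16; 1, 7, 2, 7, 1, 32]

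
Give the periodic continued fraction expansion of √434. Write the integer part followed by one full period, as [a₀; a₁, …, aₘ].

a₀ = ⌊√434⌋ = 20.
With m₀=0, d₀=1 and mₖ₊₁ = dₖaₖ − mₖ, dₖ₊₁ = (n − mₖ₊₁²)/dₖ, aₖ₊₁ = ⌊(a₀+mₖ₊₁)/dₖ₊₁⌋:
  k=1: m=20, d=34, a=1
  k=2: m=14, d=7, a=4
  k=3: m=14, d=34, a=1
  k=4: m=20, d=1, a=40
d=1 and a=2a₀=40 at k=4, so the next step gives (m, d) = (20, 34) again — its k=1 value — and the period has length 4.

[20; 1, 4, 1, 40]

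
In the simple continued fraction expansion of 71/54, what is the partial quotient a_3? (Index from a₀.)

71 = 1·54 + 17   →  a_0 = 1
54 = 3·17 + 3   →  a_1 = 3
17 = 5·3 + 2   →  a_2 = 5
3 = 1·2 + 1   →  a_3 = 1

1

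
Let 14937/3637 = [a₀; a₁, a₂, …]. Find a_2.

2

14937 = 4·3637 + 389   →  a_0 = 4
3637 = 9·389 + 136   →  a_1 = 9
389 = 2·136 + 117   →  a_2 = 2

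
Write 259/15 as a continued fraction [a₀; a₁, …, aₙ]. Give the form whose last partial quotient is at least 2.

259 = 17·15 + 4
15 = 3·4 + 3
4 = 1·3 + 1
3 = 3·1 + 0  (stop)
So 259/15 = [17; 3, 1, 3].

[17; 3, 1, 3]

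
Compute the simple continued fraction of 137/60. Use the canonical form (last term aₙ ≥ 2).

137 = 2×60 + 17
60 = 3×17 + 9
17 = 1×9 + 8
9 = 1×8 + 1
8 = 8×1 + 0  (stop)
So 137/60 = [2; 3, 1, 1, 8].

[2; 3, 1, 1, 8]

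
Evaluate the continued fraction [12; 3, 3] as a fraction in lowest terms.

123/10

Fold from the inside: start with 3/1.
  3 + 1/3 = 10/3
  12 + 3/10 = 123/10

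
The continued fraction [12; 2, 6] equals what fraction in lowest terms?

Using pₖ = aₖpₖ₋₁ + pₖ₋₂ and qₖ = aₖqₖ₋₁ + qₖ₋₂:
  k=0: a=12, p=12, q=1
  k=1: a=2, p=25, q=2
  k=2: a=6, p=162, q=13

162/13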